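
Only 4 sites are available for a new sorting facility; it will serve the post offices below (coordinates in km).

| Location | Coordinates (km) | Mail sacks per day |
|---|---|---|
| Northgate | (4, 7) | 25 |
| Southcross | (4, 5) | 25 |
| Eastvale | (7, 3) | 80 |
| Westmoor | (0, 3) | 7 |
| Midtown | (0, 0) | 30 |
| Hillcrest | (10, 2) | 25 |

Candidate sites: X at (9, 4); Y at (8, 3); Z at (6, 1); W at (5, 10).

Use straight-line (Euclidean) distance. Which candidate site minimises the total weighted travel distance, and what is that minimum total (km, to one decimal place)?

Total weighted distance at each candidate:
  X (9, 4): total = 866.9
  Y (8, 3): total = 701.4
  Z (6, 1): total = 778.6
  W (5, 10): total = 1420.4
Minimum is at Y with total 701.4 km.

Y, total 701.4 km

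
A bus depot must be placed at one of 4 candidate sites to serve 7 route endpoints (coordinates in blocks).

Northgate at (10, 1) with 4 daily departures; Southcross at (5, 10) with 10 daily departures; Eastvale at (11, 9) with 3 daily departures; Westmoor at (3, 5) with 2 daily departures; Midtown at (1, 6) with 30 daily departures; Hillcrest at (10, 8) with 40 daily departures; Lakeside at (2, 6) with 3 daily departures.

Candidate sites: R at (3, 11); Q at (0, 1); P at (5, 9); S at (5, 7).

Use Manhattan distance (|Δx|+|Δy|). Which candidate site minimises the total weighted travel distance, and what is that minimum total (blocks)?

S, total 508 blocks

Total weighted distance at each candidate:
  R (3, 11): total = 768
  Q (0, 1): total = 1132
  P (5, 9): total = 560
  S (5, 7): total = 508
Minimum is at S with total 508 blocks.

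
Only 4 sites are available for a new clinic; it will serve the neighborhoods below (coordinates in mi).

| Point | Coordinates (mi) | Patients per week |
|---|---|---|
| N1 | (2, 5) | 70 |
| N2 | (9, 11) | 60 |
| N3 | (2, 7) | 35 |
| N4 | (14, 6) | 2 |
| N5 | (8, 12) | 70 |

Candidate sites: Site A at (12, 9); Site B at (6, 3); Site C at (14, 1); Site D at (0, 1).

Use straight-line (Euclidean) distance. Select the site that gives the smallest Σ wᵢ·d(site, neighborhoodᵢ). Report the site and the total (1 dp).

Site A, total 1684.4 mi

Total weighted distance at each candidate:
  Site A (12, 9): total = 1684.4
  Site B (6, 3): total = 1686.1
  Site C (14, 1): total = 2912.9
  Site D (0, 1): total = 2323.5
Minimum is at Site A with total 1684.4 mi.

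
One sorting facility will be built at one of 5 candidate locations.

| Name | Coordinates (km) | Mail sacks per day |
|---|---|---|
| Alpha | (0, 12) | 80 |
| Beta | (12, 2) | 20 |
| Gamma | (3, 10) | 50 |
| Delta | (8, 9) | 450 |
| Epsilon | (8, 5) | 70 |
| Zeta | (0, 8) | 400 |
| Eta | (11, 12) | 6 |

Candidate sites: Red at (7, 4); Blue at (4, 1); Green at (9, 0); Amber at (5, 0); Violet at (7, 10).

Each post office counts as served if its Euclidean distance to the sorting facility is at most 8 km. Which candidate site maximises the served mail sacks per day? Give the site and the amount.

Violet, covering 1056

Coverage radius r = 8 km; a point is covered iff (Δx)²+(Δy)² ≤ 8² = 64.
  Red (7, 4): covers {Beta, Gamma, Delta, Epsilon} → 590
  Blue (4, 1): covers {Epsilon} → 70
  Green (9, 0): covers {Beta, Epsilon} → 90
  Amber (5, 0): covers {Beta, Epsilon} → 90
  Violet (7, 10): covers {Alpha, Gamma, Delta, Epsilon, Zeta, Eta} → 1056
Maximum coverage at Violet: 1056 mail sacks per day.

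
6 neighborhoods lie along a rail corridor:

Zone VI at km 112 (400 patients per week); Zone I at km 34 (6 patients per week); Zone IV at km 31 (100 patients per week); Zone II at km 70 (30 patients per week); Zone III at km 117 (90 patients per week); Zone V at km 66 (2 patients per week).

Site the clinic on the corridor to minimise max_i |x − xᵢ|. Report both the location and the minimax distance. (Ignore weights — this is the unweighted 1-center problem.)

The 1-center on a line is the midpoint of the two extreme points: leftmost at 31, rightmost at 117.
Optimal location = (31 + 117)/2 = 74; maximum distance = (117 − 31)/2 = 43.

location 74, max distance 43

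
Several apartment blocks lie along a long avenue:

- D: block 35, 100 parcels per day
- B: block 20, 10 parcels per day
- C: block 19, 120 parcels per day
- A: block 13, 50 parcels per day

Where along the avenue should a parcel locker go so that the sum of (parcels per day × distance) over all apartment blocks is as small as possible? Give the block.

For a sum of weighted absolute distances on a line, the optimum is the weighted median (not the mean). Total weight W = 280; half-weight = 140.
Sort by position and accumulate weight:
  block 13 (A, w=50) → cum 50
  block 19 (C, w=120) → cum 170  ≥ 140 → median here
  block 20 (B, w=10) → cum 180
  block 35 (D, w=100) → cum 280
Optimal location: block 19.

x = 19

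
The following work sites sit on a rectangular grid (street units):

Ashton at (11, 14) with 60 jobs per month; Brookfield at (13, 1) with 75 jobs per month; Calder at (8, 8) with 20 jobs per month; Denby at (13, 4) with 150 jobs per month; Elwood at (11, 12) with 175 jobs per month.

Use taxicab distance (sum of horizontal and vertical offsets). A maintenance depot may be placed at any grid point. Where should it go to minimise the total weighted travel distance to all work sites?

(11, 8)

Manhattan distance separates: Σwᵢ(|x−xᵢ|+|y−yᵢ|) = Σwᵢ|x−xᵢ| + Σwᵢ|y−yᵢ|, so x and y are optimised independently as 1-D weighted medians.
Total weight W = 480; half = 240.
x-coordinate, sorted with cumulative weight:
  x=8 (Calder, w=20) cum 20
  x=11 (Ashton, w=60) cum 80
  x=11 (Elwood, w=175) cum 255  ← median
  x=13 (Brookfield, w=75) cum 330
  x=13 (Denby, w=150) cum 480
⇒ x* = 11
y-coordinate, sorted with cumulative weight:
  y=1 (Brookfield, w=75) cum 75
  y=4 (Denby, w=150) cum 225
  y=8 (Calder, w=20) cum 245  ← median
  y=12 (Elwood, w=175) cum 420
  y=14 (Ashton, w=60) cum 480
⇒ y* = 8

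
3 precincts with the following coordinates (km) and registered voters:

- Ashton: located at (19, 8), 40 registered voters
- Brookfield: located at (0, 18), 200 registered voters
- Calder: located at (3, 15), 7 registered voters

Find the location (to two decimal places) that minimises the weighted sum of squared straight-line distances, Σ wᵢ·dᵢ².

The minimiser of Σwᵢ‖p−pᵢ‖² is the weighted centroid p* = (Σwᵢpᵢ)/(Σwᵢ).
Σwᵢ = 247.
Σwᵢxᵢ = 40·19 + 200·0 + 7·3 = 781.
Σwᵢyᵢ = 40·8 + 200·18 + 7·15 = 4025.
x* = 781/247 = 3.16, y* = 4025/247 = 16.30.

(3.16, 16.30)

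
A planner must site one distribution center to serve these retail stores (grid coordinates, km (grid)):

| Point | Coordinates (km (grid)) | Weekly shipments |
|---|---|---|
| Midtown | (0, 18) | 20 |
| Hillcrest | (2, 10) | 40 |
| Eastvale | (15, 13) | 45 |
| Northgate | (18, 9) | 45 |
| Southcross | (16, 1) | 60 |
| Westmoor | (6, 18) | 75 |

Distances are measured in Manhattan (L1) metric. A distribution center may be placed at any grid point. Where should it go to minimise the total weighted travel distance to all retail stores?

Manhattan distance separates: Σwᵢ(|x−xᵢ|+|y−yᵢ|) = Σwᵢ|x−xᵢ| + Σwᵢ|y−yᵢ|, so x and y are optimised independently as 1-D weighted medians.
Total weight W = 285; half = 142.5.
x-coordinate, sorted with cumulative weight:
  x=0 (Midtown, w=20) cum 20
  x=2 (Hillcrest, w=40) cum 60
  x=6 (Westmoor, w=75) cum 135
  x=15 (Eastvale, w=45) cum 180  ← median
  x=16 (Southcross, w=60) cum 240
  x=18 (Northgate, w=45) cum 285
⇒ x* = 15
y-coordinate, sorted with cumulative weight:
  y=1 (Southcross, w=60) cum 60
  y=9 (Northgate, w=45) cum 105
  y=10 (Hillcrest, w=40) cum 145  ← median
  y=13 (Eastvale, w=45) cum 190
  y=18 (Midtown, w=20) cum 210
  y=18 (Westmoor, w=75) cum 285
⇒ y* = 10

(15, 10)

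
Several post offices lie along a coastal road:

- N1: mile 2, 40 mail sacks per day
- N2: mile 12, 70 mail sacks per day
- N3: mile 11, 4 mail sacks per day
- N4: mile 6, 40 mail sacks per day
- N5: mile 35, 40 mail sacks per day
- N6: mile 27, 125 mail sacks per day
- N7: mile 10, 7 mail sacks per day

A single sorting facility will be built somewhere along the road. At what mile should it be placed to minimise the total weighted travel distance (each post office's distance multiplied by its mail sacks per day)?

For a sum of weighted absolute distances on a line, the optimum is the weighted median (not the mean). Total weight W = 326; half-weight = 163.
Sort by position and accumulate weight:
  mile 2 (N1, w=40) → cum 40
  mile 6 (N4, w=40) → cum 80
  mile 10 (N7, w=7) → cum 87
  mile 11 (N3, w=4) → cum 91
  mile 12 (N2, w=70) → cum 161
  mile 27 (N6, w=125) → cum 286  ≥ 163 → median here
  mile 35 (N5, w=40) → cum 326
Optimal location: mile 27.

x = 27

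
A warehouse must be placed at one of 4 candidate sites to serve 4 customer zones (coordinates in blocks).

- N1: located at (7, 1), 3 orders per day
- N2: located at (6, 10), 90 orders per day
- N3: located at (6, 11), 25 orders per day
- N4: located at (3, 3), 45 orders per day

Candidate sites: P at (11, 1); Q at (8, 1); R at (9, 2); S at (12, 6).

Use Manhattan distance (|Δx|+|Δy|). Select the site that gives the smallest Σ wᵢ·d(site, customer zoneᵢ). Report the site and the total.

Q, total 1608 blocks

Total weighted distance at each candidate:
  P (11, 1): total = 2097
  Q (8, 1): total = 1608
  R (9, 2): total = 1614
  S (12, 6): total = 1745
Minimum is at Q with total 1608 blocks.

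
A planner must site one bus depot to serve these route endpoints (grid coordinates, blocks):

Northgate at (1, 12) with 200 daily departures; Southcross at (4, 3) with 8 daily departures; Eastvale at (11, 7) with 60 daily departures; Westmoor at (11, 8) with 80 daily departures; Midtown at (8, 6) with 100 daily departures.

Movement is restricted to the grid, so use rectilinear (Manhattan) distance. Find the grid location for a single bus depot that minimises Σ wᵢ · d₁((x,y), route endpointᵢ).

(8, 8)

Manhattan distance separates: Σwᵢ(|x−xᵢ|+|y−yᵢ|) = Σwᵢ|x−xᵢ| + Σwᵢ|y−yᵢ|, so x and y are optimised independently as 1-D weighted medians.
Total weight W = 448; half = 224.
x-coordinate, sorted with cumulative weight:
  x=1 (Northgate, w=200) cum 200
  x=4 (Southcross, w=8) cum 208
  x=8 (Midtown, w=100) cum 308  ← median
  x=11 (Eastvale, w=60) cum 368
  x=11 (Westmoor, w=80) cum 448
⇒ x* = 8
y-coordinate, sorted with cumulative weight:
  y=3 (Southcross, w=8) cum 8
  y=6 (Midtown, w=100) cum 108
  y=7 (Eastvale, w=60) cum 168
  y=8 (Westmoor, w=80) cum 248  ← median
  y=12 (Northgate, w=200) cum 448
⇒ y* = 8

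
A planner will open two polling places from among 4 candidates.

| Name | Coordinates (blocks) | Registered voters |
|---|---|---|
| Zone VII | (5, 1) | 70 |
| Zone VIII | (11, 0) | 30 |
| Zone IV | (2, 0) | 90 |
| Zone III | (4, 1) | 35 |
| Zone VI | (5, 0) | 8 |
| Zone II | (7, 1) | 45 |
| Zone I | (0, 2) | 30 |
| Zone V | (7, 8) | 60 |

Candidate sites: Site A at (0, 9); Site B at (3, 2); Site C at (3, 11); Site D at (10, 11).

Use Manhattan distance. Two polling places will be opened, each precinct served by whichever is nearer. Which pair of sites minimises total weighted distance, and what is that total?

{Site B, Site D}, total 1557

Evaluate every pair (each demand assigned to the nearer of the two):
  {Site B, Site D}: total = 1557
  {Site B, Site C}: total = 1617
  {Site A, Site B}: total = 1677
  {Site A, Site D}: total = 3947
  {Site C, Site D}: total = 4074
  {Site A, Site C}: total = 4149
Best pair: {Site B, Site D} with total 1557.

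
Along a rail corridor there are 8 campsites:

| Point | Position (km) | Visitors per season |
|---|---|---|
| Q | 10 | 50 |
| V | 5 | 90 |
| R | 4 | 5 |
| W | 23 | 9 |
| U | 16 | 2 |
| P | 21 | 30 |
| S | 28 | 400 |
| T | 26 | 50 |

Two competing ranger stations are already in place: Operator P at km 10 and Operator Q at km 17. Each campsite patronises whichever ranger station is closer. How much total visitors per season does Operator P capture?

145

The indifferent point is the midpoint (10+17)/2 = 13.5; campsites left of it (closer to Operator P at 10) go to Operator P, those right go to Operator Q.
  R at 4 (w=5) → Operator P
  V at 5 (w=90) → Operator P
  Q at 10 (w=50) → Operator P
  U at 16 (w=2) → Operator Q
  P at 21 (w=30) → Operator Q
  W at 23 (w=9) → Operator Q
  T at 26 (w=50) → Operator Q
  S at 28 (w=400) → Operator Q
Operator P captures 145; Operator Q captures 491.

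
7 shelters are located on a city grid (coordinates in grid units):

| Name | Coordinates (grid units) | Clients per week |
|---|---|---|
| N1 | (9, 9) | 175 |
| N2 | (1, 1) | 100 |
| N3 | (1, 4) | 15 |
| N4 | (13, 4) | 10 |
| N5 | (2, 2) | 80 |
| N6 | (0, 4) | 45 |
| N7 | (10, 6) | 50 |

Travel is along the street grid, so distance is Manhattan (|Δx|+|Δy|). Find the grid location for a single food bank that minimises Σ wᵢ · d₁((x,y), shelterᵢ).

(2, 4)

Manhattan distance separates: Σwᵢ(|x−xᵢ|+|y−yᵢ|) = Σwᵢ|x−xᵢ| + Σwᵢ|y−yᵢ|, so x and y are optimised independently as 1-D weighted medians.
Total weight W = 475; half = 237.5.
x-coordinate, sorted with cumulative weight:
  x=0 (N6, w=45) cum 45
  x=1 (N2, w=100) cum 145
  x=1 (N3, w=15) cum 160
  x=2 (N5, w=80) cum 240  ← median
  x=9 (N1, w=175) cum 415
  x=10 (N7, w=50) cum 465
  x=13 (N4, w=10) cum 475
⇒ x* = 2
y-coordinate, sorted with cumulative weight:
  y=1 (N2, w=100) cum 100
  y=2 (N5, w=80) cum 180
  y=4 (N3, w=15) cum 195
  y=4 (N4, w=10) cum 205
  y=4 (N6, w=45) cum 250  ← median
  y=6 (N7, w=50) cum 300
  y=9 (N1, w=175) cum 475
⇒ y* = 4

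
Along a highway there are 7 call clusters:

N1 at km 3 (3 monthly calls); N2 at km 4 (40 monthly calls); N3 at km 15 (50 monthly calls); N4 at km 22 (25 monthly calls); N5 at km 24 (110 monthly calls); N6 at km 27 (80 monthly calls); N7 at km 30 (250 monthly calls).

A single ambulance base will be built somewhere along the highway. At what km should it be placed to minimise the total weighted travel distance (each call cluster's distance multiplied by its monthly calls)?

x = 27

For a sum of weighted absolute distances on a line, the optimum is the weighted median (not the mean). Total weight W = 558; half-weight = 279.
Sort by position and accumulate weight:
  km 3 (N1, w=3) → cum 3
  km 4 (N2, w=40) → cum 43
  km 15 (N3, w=50) → cum 93
  km 22 (N4, w=25) → cum 118
  km 24 (N5, w=110) → cum 228
  km 27 (N6, w=80) → cum 308  ≥ 279 → median here
  km 30 (N7, w=250) → cum 558
Optimal location: km 27.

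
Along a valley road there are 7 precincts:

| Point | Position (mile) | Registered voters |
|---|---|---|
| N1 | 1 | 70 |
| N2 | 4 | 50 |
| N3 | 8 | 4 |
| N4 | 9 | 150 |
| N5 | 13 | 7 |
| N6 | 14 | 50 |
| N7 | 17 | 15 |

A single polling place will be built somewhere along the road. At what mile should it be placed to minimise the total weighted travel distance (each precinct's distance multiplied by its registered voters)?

x = 9

For a sum of weighted absolute distances on a line, the optimum is the weighted median (not the mean). Total weight W = 346; half-weight = 173.
Sort by position and accumulate weight:
  mile 1 (N1, w=70) → cum 70
  mile 4 (N2, w=50) → cum 120
  mile 8 (N3, w=4) → cum 124
  mile 9 (N4, w=150) → cum 274  ≥ 173 → median here
  mile 13 (N5, w=7) → cum 281
  mile 14 (N6, w=50) → cum 331
  mile 17 (N7, w=15) → cum 346
Optimal location: mile 9.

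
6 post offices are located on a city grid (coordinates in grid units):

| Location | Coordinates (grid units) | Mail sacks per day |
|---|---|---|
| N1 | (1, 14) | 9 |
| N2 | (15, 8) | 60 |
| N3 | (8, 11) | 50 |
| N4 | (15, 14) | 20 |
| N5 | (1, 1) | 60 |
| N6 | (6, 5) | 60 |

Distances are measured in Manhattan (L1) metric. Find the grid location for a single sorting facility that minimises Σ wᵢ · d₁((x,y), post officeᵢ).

(8, 8)

Manhattan distance separates: Σwᵢ(|x−xᵢ|+|y−yᵢ|) = Σwᵢ|x−xᵢ| + Σwᵢ|y−yᵢ|, so x and y are optimised independently as 1-D weighted medians.
Total weight W = 259; half = 129.5.
x-coordinate, sorted with cumulative weight:
  x=1 (N1, w=9) cum 9
  x=1 (N5, w=60) cum 69
  x=6 (N6, w=60) cum 129
  x=8 (N3, w=50) cum 179  ← median
  x=15 (N2, w=60) cum 239
  x=15 (N4, w=20) cum 259
⇒ x* = 8
y-coordinate, sorted with cumulative weight:
  y=1 (N5, w=60) cum 60
  y=5 (N6, w=60) cum 120
  y=8 (N2, w=60) cum 180  ← median
  y=11 (N3, w=50) cum 230
  y=14 (N1, w=9) cum 239
  y=14 (N4, w=20) cum 259
⇒ y* = 8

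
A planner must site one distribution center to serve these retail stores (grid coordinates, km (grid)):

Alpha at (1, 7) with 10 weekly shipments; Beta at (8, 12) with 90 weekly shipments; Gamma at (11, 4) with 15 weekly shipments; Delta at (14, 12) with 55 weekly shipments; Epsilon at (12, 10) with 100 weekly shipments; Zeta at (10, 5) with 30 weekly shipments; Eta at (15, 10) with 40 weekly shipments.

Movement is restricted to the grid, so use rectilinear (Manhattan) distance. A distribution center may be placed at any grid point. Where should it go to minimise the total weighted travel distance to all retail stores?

(12, 10)

Manhattan distance separates: Σwᵢ(|x−xᵢ|+|y−yᵢ|) = Σwᵢ|x−xᵢ| + Σwᵢ|y−yᵢ|, so x and y are optimised independently as 1-D weighted medians.
Total weight W = 340; half = 170.
x-coordinate, sorted with cumulative weight:
  x=1 (Alpha, w=10) cum 10
  x=8 (Beta, w=90) cum 100
  x=10 (Zeta, w=30) cum 130
  x=11 (Gamma, w=15) cum 145
  x=12 (Epsilon, w=100) cum 245  ← median
  x=14 (Delta, w=55) cum 300
  x=15 (Eta, w=40) cum 340
⇒ x* = 12
y-coordinate, sorted with cumulative weight:
  y=4 (Gamma, w=15) cum 15
  y=5 (Zeta, w=30) cum 45
  y=7 (Alpha, w=10) cum 55
  y=10 (Epsilon, w=100) cum 155
  y=10 (Eta, w=40) cum 195  ← median
  y=12 (Beta, w=90) cum 285
  y=12 (Delta, w=55) cum 340
⇒ y* = 10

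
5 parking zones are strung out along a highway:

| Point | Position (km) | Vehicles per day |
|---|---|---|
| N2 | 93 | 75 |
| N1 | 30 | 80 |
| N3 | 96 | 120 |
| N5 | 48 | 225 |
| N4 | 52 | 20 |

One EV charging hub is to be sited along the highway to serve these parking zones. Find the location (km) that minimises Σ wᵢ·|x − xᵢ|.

x = 48

For a sum of weighted absolute distances on a line, the optimum is the weighted median (not the mean). Total weight W = 520; half-weight = 260.
Sort by position and accumulate weight:
  km 30 (N1, w=80) → cum 80
  km 48 (N5, w=225) → cum 305  ≥ 260 → median here
  km 52 (N4, w=20) → cum 325
  km 93 (N2, w=75) → cum 400
  km 96 (N3, w=120) → cum 520
Optimal location: km 48.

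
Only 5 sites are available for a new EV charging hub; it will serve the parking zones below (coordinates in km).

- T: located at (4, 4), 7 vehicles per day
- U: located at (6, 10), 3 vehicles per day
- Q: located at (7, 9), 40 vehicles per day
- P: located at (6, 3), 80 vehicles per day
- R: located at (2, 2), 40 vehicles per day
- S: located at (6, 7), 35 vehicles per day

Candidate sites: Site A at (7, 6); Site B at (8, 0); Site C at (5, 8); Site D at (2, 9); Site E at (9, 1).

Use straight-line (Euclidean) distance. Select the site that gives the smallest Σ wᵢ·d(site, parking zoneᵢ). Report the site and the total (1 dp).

Total weighted distance at each candidate:
  Site A (7, 6): total = 716.2
  Site B (8, 0): total = 1228.6
  Site C (5, 8): total = 850.8
  Site D (2, 9): total = 1263.5
  Site E (9, 1): total = 1205.2
Minimum is at Site A with total 716.2 km.

Site A, total 716.2 km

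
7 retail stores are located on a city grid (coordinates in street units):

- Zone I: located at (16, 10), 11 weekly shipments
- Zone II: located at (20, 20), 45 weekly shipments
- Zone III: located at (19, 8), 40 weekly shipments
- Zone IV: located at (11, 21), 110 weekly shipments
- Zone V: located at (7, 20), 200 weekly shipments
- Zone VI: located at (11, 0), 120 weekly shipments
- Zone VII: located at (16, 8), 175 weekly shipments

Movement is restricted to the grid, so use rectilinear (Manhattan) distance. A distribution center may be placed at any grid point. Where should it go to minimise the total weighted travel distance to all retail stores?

(11, 20)

Manhattan distance separates: Σwᵢ(|x−xᵢ|+|y−yᵢ|) = Σwᵢ|x−xᵢ| + Σwᵢ|y−yᵢ|, so x and y are optimised independently as 1-D weighted medians.
Total weight W = 701; half = 350.5.
x-coordinate, sorted with cumulative weight:
  x=7 (Zone V, w=200) cum 200
  x=11 (Zone IV, w=110) cum 310
  x=11 (Zone VI, w=120) cum 430  ← median
  x=16 (Zone I, w=11) cum 441
  x=16 (Zone VII, w=175) cum 616
  x=19 (Zone III, w=40) cum 656
  x=20 (Zone II, w=45) cum 701
⇒ x* = 11
y-coordinate, sorted with cumulative weight:
  y=0 (Zone VI, w=120) cum 120
  y=8 (Zone III, w=40) cum 160
  y=8 (Zone VII, w=175) cum 335
  y=10 (Zone I, w=11) cum 346
  y=20 (Zone II, w=45) cum 391  ← median
  y=20 (Zone V, w=200) cum 591
  y=21 (Zone IV, w=110) cum 701
⇒ y* = 20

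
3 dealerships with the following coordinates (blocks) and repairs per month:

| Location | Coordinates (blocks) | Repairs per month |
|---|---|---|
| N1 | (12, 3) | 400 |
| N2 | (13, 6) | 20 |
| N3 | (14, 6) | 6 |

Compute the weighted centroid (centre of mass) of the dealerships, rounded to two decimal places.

(12.08, 3.18)

The minimiser of Σwᵢ‖p−pᵢ‖² is the weighted centroid p* = (Σwᵢpᵢ)/(Σwᵢ).
Σwᵢ = 426.
Σwᵢxᵢ = 400·12 + 20·13 + 6·14 = 5144.
Σwᵢyᵢ = 400·3 + 20·6 + 6·6 = 1356.
x* = 5144/426 = 12.08, y* = 1356/426 = 3.18.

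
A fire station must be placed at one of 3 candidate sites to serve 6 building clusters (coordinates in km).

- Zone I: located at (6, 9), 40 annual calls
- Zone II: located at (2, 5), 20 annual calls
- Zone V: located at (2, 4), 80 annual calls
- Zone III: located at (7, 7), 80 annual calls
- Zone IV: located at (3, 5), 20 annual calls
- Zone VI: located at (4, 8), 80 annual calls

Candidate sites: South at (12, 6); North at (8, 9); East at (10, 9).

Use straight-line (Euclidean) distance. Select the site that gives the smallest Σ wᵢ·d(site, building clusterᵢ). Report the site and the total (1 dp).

North, total 1485.8 km

Total weighted distance at each candidate:
  South (12, 6): total = 2533.9
  North (8, 9): total = 1485.8
  East (10, 9): total = 2029.9
Minimum is at North with total 1485.8 km.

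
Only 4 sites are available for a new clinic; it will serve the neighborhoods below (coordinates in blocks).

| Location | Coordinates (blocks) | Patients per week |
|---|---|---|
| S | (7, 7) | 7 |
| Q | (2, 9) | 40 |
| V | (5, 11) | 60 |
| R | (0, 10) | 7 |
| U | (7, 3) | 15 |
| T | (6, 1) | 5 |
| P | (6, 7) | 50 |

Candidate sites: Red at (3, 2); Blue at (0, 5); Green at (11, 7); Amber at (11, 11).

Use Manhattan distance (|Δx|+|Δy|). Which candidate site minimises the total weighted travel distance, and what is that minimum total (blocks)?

Total weighted distance at each candidate:
  Red (3, 2): total = 1615
  Blue (0, 5): total = 1583
  Green (11, 7): total = 1591
  Amber (11, 11): total = 1645
Minimum is at Blue with total 1583 blocks.

Blue, total 1583 blocks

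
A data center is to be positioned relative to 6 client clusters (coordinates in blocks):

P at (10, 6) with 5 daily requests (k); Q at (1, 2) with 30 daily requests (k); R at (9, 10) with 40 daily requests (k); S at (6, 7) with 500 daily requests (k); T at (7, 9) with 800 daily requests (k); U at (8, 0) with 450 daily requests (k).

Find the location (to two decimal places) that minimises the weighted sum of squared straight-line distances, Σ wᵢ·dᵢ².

(6.93, 6.13)

The minimiser of Σwᵢ‖p−pᵢ‖² is the weighted centroid p* = (Σwᵢpᵢ)/(Σwᵢ).
Σwᵢ = 1825.
Σwᵢxᵢ = 5·10 + 30·1 + 40·9 + 500·6 + 800·7 + 450·8 = 12640.
Σwᵢyᵢ = 5·6 + 30·2 + 40·10 + 500·7 + 800·9 + 450·0 = 11190.
x* = 12640/1825 = 6.93, y* = 11190/1825 = 6.13.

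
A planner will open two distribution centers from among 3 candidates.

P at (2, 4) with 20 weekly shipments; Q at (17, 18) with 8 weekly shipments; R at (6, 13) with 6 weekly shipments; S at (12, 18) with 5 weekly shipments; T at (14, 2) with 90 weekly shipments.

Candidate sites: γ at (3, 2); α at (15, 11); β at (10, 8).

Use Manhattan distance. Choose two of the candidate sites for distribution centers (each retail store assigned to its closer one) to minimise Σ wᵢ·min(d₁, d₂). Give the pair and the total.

{γ, α}, total 1148

Evaluate every pair (each demand assigned to the nearer of the two):
  {γ, α}: total = 1148
  {γ, β}: total = 1210
  {α, β}: total = 1316
Best pair: {γ, α} with total 1148.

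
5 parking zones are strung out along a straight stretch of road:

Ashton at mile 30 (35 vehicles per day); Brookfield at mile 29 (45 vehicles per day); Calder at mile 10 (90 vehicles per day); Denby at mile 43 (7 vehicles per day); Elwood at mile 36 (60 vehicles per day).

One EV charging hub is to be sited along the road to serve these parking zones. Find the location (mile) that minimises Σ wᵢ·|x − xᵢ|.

x = 29

For a sum of weighted absolute distances on a line, the optimum is the weighted median (not the mean). Total weight W = 237; half-weight = 118.5.
Sort by position and accumulate weight:
  mile 10 (Calder, w=90) → cum 90
  mile 29 (Brookfield, w=45) → cum 135  ≥ 118.5 → median here
  mile 30 (Ashton, w=35) → cum 170
  mile 36 (Elwood, w=60) → cum 230
  mile 43 (Denby, w=7) → cum 237
Optimal location: mile 29.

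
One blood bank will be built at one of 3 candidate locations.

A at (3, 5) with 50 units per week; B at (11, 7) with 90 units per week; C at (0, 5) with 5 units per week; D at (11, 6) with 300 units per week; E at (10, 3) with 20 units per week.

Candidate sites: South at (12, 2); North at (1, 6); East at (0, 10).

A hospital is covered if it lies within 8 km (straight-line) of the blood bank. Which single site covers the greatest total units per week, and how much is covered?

South, covering 410

Coverage radius r = 8 km; a point is covered iff (Δx)²+(Δy)² ≤ 8² = 64.
  South (12, 2): covers {B, D, E} → 410
  North (1, 6): covers {A, C} → 55
  East (0, 10): covers {A, C} → 55
Maximum coverage at South: 410 units per week.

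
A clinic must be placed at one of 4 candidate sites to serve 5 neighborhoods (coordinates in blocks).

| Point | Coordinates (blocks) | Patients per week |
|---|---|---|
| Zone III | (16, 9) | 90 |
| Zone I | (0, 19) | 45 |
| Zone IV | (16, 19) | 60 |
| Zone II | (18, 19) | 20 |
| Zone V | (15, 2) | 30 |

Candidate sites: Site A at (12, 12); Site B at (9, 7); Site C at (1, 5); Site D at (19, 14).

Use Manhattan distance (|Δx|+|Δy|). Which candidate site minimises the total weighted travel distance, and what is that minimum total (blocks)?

Total weighted distance at each candidate:
  Site A (12, 12): total = 2795
  Site B (9, 7): total = 3645
  Site C (1, 5): total = 5255
  Site D (19, 14): total = 2880
Minimum is at Site A with total 2795 blocks.

Site A, total 2795 blocks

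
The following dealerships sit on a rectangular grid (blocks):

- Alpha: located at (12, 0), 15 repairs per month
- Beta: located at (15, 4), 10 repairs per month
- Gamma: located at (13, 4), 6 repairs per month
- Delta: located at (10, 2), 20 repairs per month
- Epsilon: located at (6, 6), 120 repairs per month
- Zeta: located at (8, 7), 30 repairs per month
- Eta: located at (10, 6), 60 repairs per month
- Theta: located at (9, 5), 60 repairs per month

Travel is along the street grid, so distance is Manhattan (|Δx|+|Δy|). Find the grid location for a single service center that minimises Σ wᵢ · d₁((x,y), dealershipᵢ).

Manhattan distance separates: Σwᵢ(|x−xᵢ|+|y−yᵢ|) = Σwᵢ|x−xᵢ| + Σwᵢ|y−yᵢ|, so x and y are optimised independently as 1-D weighted medians.
Total weight W = 321; half = 160.5.
x-coordinate, sorted with cumulative weight:
  x=6 (Epsilon, w=120) cum 120
  x=8 (Zeta, w=30) cum 150
  x=9 (Theta, w=60) cum 210  ← median
  x=10 (Delta, w=20) cum 230
  x=10 (Eta, w=60) cum 290
  x=12 (Alpha, w=15) cum 305
  x=13 (Gamma, w=6) cum 311
  x=15 (Beta, w=10) cum 321
⇒ x* = 9
y-coordinate, sorted with cumulative weight:
  y=0 (Alpha, w=15) cum 15
  y=2 (Delta, w=20) cum 35
  y=4 (Beta, w=10) cum 45
  y=4 (Gamma, w=6) cum 51
  y=5 (Theta, w=60) cum 111
  y=6 (Epsilon, w=120) cum 231  ← median
  y=6 (Eta, w=60) cum 291
  y=7 (Zeta, w=30) cum 321
⇒ y* = 6

(9, 6)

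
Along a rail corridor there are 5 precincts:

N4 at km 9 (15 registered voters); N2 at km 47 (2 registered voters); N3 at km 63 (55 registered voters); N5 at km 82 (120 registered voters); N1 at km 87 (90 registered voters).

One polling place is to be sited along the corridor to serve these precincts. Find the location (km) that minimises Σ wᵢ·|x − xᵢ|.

For a sum of weighted absolute distances on a line, the optimum is the weighted median (not the mean). Total weight W = 282; half-weight = 141.
Sort by position and accumulate weight:
  km 9 (N4, w=15) → cum 15
  km 47 (N2, w=2) → cum 17
  km 63 (N3, w=55) → cum 72
  km 82 (N5, w=120) → cum 192  ≥ 141 → median here
  km 87 (N1, w=90) → cum 282
Optimal location: km 82.

x = 82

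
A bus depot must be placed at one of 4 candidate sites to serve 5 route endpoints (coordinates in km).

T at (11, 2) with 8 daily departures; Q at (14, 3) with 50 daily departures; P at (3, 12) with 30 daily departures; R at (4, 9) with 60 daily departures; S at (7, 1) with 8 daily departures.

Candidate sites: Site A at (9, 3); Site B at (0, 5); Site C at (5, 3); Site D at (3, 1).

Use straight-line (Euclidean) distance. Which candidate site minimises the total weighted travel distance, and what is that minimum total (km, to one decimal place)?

Site A, total 1083.6 km

Total weighted distance at each candidate:
  Site A (9, 3): total = 1083.6
  Site B (0, 5): total = 1430.7
  Site C (5, 3): total = 1162.8
  Site D (3, 1): total = 1469.3
Minimum is at Site A with total 1083.6 km.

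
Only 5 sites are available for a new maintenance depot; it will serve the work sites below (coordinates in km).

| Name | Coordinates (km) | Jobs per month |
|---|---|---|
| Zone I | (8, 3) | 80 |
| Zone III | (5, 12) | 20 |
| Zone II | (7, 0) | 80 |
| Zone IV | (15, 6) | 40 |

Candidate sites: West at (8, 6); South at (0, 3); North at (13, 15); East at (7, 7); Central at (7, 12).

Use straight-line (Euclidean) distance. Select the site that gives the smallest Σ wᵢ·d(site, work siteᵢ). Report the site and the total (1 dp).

West, total 1140.8 km

Total weighted distance at each candidate:
  West (8, 6): total = 1140.8
  South (0, 3): total = 2067.1
  North (13, 15): total = 2872.1
  East (7, 7): total = 1320.0
  Central (7, 12): total = 2124.4
Minimum is at West with total 1140.8 km.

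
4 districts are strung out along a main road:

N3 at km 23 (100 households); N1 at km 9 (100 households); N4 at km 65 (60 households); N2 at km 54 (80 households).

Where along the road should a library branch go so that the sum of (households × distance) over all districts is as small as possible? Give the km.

For a sum of weighted absolute distances on a line, the optimum is the weighted median (not the mean). Total weight W = 340; half-weight = 170.
Sort by position and accumulate weight:
  km 9 (N1, w=100) → cum 100
  km 23 (N3, w=100) → cum 200  ≥ 170 → median here
  km 54 (N2, w=80) → cum 280
  km 65 (N4, w=60) → cum 340
Optimal location: km 23.

x = 23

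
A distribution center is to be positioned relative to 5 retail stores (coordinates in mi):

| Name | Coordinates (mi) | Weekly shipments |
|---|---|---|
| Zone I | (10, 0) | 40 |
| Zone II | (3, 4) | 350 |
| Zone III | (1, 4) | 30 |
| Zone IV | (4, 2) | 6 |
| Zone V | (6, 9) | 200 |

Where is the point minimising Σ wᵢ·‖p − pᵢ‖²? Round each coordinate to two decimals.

(4.32, 5.32)

The minimiser of Σwᵢ‖p−pᵢ‖² is the weighted centroid p* = (Σwᵢpᵢ)/(Σwᵢ).
Σwᵢ = 626.
Σwᵢxᵢ = 40·10 + 350·3 + 30·1 + 6·4 + 200·6 = 2704.
Σwᵢyᵢ = 40·0 + 350·4 + 30·4 + 6·2 + 200·9 = 3332.
x* = 2704/626 = 4.32, y* = 3332/626 = 5.32.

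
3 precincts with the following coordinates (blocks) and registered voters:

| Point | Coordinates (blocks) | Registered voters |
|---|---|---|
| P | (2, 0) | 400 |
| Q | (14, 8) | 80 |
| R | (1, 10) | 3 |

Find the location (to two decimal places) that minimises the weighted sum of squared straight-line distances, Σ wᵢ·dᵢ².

(3.98, 1.39)

The minimiser of Σwᵢ‖p−pᵢ‖² is the weighted centroid p* = (Σwᵢpᵢ)/(Σwᵢ).
Σwᵢ = 483.
Σwᵢxᵢ = 400·2 + 80·14 + 3·1 = 1923.
Σwᵢyᵢ = 400·0 + 80·8 + 3·10 = 670.
x* = 1923/483 = 3.98, y* = 670/483 = 1.39.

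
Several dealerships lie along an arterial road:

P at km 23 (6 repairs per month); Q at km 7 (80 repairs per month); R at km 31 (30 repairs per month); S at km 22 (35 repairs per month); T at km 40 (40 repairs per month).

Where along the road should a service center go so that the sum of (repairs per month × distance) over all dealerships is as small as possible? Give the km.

x = 22

For a sum of weighted absolute distances on a line, the optimum is the weighted median (not the mean). Total weight W = 191; half-weight = 95.5.
Sort by position and accumulate weight:
  km 7 (Q, w=80) → cum 80
  km 22 (S, w=35) → cum 115  ≥ 95.5 → median here
  km 23 (P, w=6) → cum 121
  km 31 (R, w=30) → cum 151
  km 40 (T, w=40) → cum 191
Optimal location: km 22.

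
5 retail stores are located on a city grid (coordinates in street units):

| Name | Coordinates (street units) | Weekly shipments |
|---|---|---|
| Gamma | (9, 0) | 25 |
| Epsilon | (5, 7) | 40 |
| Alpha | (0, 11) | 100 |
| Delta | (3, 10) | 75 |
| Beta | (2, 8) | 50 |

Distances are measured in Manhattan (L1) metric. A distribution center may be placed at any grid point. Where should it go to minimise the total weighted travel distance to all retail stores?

(2, 10)

Manhattan distance separates: Σwᵢ(|x−xᵢ|+|y−yᵢ|) = Σwᵢ|x−xᵢ| + Σwᵢ|y−yᵢ|, so x and y are optimised independently as 1-D weighted medians.
Total weight W = 290; half = 145.
x-coordinate, sorted with cumulative weight:
  x=0 (Alpha, w=100) cum 100
  x=2 (Beta, w=50) cum 150  ← median
  x=3 (Delta, w=75) cum 225
  x=5 (Epsilon, w=40) cum 265
  x=9 (Gamma, w=25) cum 290
⇒ x* = 2
y-coordinate, sorted with cumulative weight:
  y=0 (Gamma, w=25) cum 25
  y=7 (Epsilon, w=40) cum 65
  y=8 (Beta, w=50) cum 115
  y=10 (Delta, w=75) cum 190  ← median
  y=11 (Alpha, w=100) cum 290
⇒ y* = 10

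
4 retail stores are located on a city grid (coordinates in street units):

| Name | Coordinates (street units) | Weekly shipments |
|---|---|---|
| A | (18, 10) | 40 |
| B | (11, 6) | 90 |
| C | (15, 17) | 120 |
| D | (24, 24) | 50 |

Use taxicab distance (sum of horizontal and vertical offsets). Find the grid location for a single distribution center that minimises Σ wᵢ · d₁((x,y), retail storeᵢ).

Manhattan distance separates: Σwᵢ(|x−xᵢ|+|y−yᵢ|) = Σwᵢ|x−xᵢ| + Σwᵢ|y−yᵢ|, so x and y are optimised independently as 1-D weighted medians.
Total weight W = 300; half = 150.
x-coordinate, sorted with cumulative weight:
  x=11 (B, w=90) cum 90
  x=15 (C, w=120) cum 210  ← median
  x=18 (A, w=40) cum 250
  x=24 (D, w=50) cum 300
⇒ x* = 15
y-coordinate, sorted with cumulative weight:
  y=6 (B, w=90) cum 90
  y=10 (A, w=40) cum 130
  y=17 (C, w=120) cum 250  ← median
  y=24 (D, w=50) cum 300
⇒ y* = 17

(15, 17)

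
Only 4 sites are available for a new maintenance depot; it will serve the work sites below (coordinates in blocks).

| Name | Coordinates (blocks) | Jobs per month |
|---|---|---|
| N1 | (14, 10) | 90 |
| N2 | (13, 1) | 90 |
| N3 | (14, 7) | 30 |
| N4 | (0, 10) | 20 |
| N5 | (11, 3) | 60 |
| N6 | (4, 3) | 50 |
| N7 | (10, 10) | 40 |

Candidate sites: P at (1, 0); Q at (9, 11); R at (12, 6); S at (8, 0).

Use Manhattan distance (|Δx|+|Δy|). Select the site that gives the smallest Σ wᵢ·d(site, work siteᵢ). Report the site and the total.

R, total 2520 blocks

Total weighted distance at each candidate:
  P (1, 0): total = 5900
  Q (9, 11): total = 3600
  R (12, 6): total = 2520
  S (8, 0): total = 3920
Minimum is at R with total 2520 blocks.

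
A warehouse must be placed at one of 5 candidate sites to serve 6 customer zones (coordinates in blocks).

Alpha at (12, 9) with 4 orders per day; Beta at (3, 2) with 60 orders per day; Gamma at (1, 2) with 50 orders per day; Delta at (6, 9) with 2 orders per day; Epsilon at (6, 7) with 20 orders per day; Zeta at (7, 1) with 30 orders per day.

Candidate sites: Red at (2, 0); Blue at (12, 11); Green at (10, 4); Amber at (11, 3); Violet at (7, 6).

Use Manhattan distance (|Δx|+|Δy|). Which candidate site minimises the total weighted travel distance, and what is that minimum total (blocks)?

Total weighted distance at each candidate:
  Red (2, 0): total = 832
  Blue (12, 11): total = 2754
  Green (10, 4): total = 1456
  Amber (11, 3): total = 1500
  Violet (7, 6): total = 1210
Minimum is at Red with total 832 blocks.

Red, total 832 blocks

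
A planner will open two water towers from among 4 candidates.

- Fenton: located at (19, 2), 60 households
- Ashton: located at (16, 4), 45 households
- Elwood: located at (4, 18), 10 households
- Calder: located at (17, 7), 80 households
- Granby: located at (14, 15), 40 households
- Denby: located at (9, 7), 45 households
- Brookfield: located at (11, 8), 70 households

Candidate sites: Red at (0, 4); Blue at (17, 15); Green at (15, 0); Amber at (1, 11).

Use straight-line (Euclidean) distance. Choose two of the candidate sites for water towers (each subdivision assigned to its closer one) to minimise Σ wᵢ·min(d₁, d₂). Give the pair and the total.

Evaluate every pair (each demand assigned to the nearer of the two):
  {Blue, Green}: total = 2330.7
  {Green, Amber}: total = 2685.1
  {Red, Green}: total = 2824.2
  {Blue, Amber}: total = 3170.2
  {Red, Blue}: total = 3251.9
  {Red, Amber}: total = 4939.2
Best pair: {Blue, Green} with total 2330.7.

{Blue, Green}, total 2330.7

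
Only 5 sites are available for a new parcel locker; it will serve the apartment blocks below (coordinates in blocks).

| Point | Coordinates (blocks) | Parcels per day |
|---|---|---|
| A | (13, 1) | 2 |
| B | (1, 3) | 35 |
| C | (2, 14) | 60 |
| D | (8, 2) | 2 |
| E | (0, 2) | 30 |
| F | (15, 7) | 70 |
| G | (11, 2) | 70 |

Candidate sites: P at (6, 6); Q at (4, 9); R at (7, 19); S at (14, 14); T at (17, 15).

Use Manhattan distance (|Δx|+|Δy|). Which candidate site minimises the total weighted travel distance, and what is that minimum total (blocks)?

Total weighted distance at each candidate:
  P (6, 6): total = 2666
  Q (4, 9): total = 3011
  R (7, 19): total = 5044
  S (14, 14): total = 4014
  T (17, 15): total = 4950
Minimum is at P with total 2666 blocks.

P, total 2666 blocks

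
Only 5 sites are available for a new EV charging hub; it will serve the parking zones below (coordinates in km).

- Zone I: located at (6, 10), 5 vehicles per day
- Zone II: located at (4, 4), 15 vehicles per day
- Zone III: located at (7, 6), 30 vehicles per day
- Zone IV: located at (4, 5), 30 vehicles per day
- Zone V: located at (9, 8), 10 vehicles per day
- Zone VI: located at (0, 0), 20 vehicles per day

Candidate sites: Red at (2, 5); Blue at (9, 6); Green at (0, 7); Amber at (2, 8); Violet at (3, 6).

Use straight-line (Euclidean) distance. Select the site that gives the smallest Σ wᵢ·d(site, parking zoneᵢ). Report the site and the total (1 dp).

Total weighted distance at each candidate:
  Red (2, 5): total = 462.4
  Blue (9, 6): total = 555.1
  Green (0, 7): total = 685.4
  Amber (2, 8): total = 594.1
  Violet (3, 6): total = 418.4
Minimum is at Violet with total 418.4 km.

Violet, total 418.4 km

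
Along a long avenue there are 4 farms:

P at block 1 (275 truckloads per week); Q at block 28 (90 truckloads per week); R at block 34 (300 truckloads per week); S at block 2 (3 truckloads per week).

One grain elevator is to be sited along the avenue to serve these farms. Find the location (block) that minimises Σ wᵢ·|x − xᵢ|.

For a sum of weighted absolute distances on a line, the optimum is the weighted median (not the mean). Total weight W = 668; half-weight = 334.
Sort by position and accumulate weight:
  block 1 (P, w=275) → cum 275
  block 2 (S, w=3) → cum 278
  block 28 (Q, w=90) → cum 368  ≥ 334 → median here
  block 34 (R, w=300) → cum 668
Optimal location: block 28.

x = 28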